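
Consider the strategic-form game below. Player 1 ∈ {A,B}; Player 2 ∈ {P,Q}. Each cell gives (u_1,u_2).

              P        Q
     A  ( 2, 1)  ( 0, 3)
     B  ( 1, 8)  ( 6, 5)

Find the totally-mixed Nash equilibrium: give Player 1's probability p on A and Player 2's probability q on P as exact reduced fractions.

(p,q) = (3/5, 6/7)

P1 indiff ⇒ q·2+(1-q)·0 = q·1+(1-q)·6 ⇒ q(1) = (1-q)(6) ⇒ q = 6/7
P2 indiff ⇒ p·1+(1-p)·8 = p·3+(1-p)·5 ⇒ p(-2) = (1-p)(-3) ⇒ p = 3/5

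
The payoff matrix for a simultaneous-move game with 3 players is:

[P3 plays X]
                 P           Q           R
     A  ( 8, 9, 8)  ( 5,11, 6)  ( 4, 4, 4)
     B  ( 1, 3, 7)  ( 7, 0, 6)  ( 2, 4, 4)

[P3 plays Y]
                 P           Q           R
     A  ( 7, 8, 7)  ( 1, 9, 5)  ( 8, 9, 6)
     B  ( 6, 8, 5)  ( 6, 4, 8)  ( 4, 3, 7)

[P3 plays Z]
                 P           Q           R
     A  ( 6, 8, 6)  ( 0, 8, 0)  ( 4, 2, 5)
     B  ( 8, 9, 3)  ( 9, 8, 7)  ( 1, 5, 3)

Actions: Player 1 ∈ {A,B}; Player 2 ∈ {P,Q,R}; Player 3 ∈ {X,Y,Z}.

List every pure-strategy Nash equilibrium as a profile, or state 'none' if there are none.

(A,P,X): not NE [P2→Q gives 11>9]
(A,P,Y): not NE [P2→R gives 9>8; P3→X gives 8>7]
(A,P,Z): not NE [P1→B gives 8>6; P3→X gives 8>6]
(A,Q,X): not NE [P1→B gives 7>5]
(A,Q,Y): not NE [P1→B gives 6>1; P3→X gives 6>5]
(A,Q,Z): not NE [P1→B gives 9>0; P3→X gives 6>0]
(A,R,X): not NE [P2→Q gives 11>4; P3→Y gives 6>4]
(A,R,Y): NE
(A,R,Z): not NE [P2→Q gives 8>2; P3→Y gives 6>5]
(B,P,X): not NE [P1→A gives 8>1; P2→R gives 4>3]
(B,P,Y): not NE [P1→A gives 7>6; P3→X gives 7>5]
(B,P,Z): not NE [P3→X gives 7>3]
(B,Q,X): not NE [P2→R gives 4>0; P3→Y gives 8>6]
(B,Q,Y): not NE [P2→P gives 8>4]
(B,Q,Z): not NE [P2→P gives 9>8; P3→Y gives 8>7]
(B,R,X): not NE [P1→A gives 4>2; P3→Y gives 7>4]
(B,R,Y): not NE [P1→A gives 8>4; P2→P gives 8>3]
(B,R,Z): not NE [P1→A gives 4>1; P2→P gives 9>5; P3→Y gives 7>3]

NE set: (A,R,Y)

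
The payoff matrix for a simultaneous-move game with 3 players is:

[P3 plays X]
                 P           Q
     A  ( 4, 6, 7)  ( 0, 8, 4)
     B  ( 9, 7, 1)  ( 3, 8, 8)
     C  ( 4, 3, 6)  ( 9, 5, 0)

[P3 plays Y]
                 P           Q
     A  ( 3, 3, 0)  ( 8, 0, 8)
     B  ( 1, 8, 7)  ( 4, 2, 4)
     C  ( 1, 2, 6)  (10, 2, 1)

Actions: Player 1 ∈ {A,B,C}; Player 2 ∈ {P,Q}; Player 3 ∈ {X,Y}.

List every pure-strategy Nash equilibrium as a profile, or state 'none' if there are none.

PSNE = {(C,Q,Y)}

(A,P,X): not NE [P1→B gives 9>4; P2→Q gives 8>6]
(A,P,Y): not NE [P3→X gives 7>0]
(A,Q,X): not NE [P1→C gives 9>0; P3→Y gives 8>4]
(A,Q,Y): not NE [P1→C gives 10>8; P2→P gives 3>0]
(B,P,X): not NE [P2→Q gives 8>7; P3→Y gives 7>1]
(B,P,Y): not NE [P1→A gives 3>1]
(B,Q,X): not NE [P1→C gives 9>3]
(B,Q,Y): not NE [P1→C gives 10>4; P2→P gives 8>2; P3→X gives 8>4]
(C,P,X): not NE [P1→B gives 9>4; P2→Q gives 5>3]
(C,P,Y): not NE [P1→A gives 3>1]
(C,Q,X): not NE [P3→Y gives 1>0]
(C,Q,Y): NE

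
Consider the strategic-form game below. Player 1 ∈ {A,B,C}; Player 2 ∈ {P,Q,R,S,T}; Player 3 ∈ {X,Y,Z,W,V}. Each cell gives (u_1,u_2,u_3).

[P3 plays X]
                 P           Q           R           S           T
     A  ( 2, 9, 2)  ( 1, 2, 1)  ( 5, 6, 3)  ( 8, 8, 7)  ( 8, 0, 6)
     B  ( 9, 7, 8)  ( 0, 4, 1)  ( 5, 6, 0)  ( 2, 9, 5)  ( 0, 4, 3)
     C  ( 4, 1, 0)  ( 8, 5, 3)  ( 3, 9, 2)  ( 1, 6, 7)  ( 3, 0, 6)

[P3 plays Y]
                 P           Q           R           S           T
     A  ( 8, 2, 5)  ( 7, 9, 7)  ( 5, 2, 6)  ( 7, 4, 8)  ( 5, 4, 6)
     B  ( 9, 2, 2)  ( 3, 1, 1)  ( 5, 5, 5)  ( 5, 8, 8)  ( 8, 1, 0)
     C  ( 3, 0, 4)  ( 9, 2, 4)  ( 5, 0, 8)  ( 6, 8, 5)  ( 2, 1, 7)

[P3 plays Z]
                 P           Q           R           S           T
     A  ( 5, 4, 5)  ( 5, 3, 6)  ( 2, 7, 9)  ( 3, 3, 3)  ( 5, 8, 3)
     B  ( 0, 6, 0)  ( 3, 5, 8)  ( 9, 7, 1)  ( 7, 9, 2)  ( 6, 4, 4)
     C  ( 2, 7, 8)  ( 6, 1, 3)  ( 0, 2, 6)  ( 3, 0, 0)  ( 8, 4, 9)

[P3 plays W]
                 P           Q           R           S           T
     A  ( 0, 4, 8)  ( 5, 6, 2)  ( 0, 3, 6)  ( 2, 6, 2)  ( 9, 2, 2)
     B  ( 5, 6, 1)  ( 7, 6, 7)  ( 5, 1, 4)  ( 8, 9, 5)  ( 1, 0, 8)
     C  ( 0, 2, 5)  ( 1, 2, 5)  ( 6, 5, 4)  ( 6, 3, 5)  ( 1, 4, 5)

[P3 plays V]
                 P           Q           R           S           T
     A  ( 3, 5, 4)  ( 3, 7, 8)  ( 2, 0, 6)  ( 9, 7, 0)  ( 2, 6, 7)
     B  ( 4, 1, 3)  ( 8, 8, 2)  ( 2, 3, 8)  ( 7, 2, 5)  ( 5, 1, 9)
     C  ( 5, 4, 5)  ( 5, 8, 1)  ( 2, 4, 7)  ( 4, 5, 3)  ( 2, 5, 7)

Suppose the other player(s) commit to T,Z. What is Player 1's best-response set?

argmax u_1 = {C}

u_1(A vs T,Z) = 5
u_1(B vs T,Z) = 6
u_1(C vs T,Z) = 8
max payoff 8 at {C}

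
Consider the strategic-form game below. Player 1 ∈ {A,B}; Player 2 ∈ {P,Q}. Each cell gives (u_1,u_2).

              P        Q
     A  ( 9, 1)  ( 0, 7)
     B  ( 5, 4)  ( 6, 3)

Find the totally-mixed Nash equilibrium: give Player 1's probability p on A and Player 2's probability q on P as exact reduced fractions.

P1 mixes 1/7 on A; P2 mixes 3/5 on P

P1 indiff ⇒ q·9+(1-q)·0 = q·5+(1-q)·6 ⇒ q(4) = (1-q)(6) ⇒ q = 3/5
P2 indiff ⇒ p·1+(1-p)·4 = p·7+(1-p)·3 ⇒ p(-6) = (1-p)(-1) ⇒ p = 1/7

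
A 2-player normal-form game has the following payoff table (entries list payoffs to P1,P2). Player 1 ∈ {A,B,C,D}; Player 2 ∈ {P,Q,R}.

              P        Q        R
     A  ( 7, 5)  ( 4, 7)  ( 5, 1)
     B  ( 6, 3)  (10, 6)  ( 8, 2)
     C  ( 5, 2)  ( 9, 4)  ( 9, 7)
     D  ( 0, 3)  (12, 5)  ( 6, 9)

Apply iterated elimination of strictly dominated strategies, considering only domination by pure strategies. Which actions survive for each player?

P2 drop P (Q beats it: A:7>5 B:6>3 C:4>2 D:5>3)
P1 drop A (B beats it: Q:10>4 R:8>5)
P1→{B,C,D} P2→{Q,R}

Remaining: P1:{B,C,D} P2:{Q,R}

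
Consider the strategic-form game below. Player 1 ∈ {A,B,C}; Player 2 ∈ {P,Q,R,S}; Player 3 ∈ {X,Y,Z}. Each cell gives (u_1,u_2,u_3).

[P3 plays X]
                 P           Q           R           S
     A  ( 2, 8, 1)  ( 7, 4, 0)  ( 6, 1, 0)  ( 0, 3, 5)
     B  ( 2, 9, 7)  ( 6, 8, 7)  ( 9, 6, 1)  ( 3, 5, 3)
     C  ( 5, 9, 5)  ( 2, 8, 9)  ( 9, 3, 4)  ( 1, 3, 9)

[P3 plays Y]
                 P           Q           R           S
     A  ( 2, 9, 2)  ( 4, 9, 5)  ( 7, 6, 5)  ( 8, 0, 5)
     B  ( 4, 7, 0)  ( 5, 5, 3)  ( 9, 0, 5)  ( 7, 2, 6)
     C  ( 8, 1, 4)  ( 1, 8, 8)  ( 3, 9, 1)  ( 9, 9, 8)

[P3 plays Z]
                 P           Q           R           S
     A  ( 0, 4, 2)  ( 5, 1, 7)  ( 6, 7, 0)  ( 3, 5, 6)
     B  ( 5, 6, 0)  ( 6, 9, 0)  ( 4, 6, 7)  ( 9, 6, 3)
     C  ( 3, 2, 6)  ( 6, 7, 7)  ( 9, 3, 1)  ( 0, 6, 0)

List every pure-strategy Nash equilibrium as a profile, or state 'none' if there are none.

PSNE: ∅

(A,P,X): not NE [P1→C gives 5>2; P3→Z gives 2>1]
(A,P,Y): not NE [P1→C gives 8>2]
(A,P,Z): not NE [P1→B gives 5>0; P2→R gives 7>4]
(A,Q,X): not NE [P2→P gives 8>4; P3→Z gives 7>0]
(A,Q,Y): not NE [P1→B gives 5>4; P3→Z gives 7>5]
(A,Q,Z): not NE [P1→C gives 6>5; P2→R gives 7>1]
(A,R,X): not NE [P1→C gives 9>6; P2→P gives 8>1; P3→Y gives 5>0]
(A,R,Y): not NE [P1→B gives 9>7; P2→Q gives 9>6]
(A,R,Z): not NE [P1→C gives 9>6; P3→Y gives 5>0]
(A,S,X): not NE [P1→B gives 3>0; P2→P gives 8>3; P3→Z gives 6>5]
(A,S,Y): not NE [P1→C gives 9>8; P2→Q gives 9>0; P3→Z gives 6>5]
(A,S,Z): not NE [P1→B gives 9>3; P2→R gives 7>5]
(B,P,X): not NE [P1→C gives 5>2]
(B,P,Y): not NE [P1→C gives 8>4; P3→X gives 7>0]
(B,P,Z): not NE [P2→Q gives 9>6; P3→X gives 7>0]
(B,Q,X): not NE [P1→A gives 7>6; P2→P gives 9>8]
(B,Q,Y): not NE [P2→P gives 7>5; P3→X gives 7>3]
(B,Q,Z): not NE [P3→X gives 7>0]
(B,R,X): not NE [P2→P gives 9>6; P3→Z gives 7>1]
(B,R,Y): not NE [P2→P gives 7>0; P3→Z gives 7>5]
(B,R,Z): not NE [P1→C gives 9>4; P2→Q gives 9>6]
(B,S,X): not NE [P2→P gives 9>5; P3→Y gives 6>3]
(B,S,Y): not NE [P1→C gives 9>7; P2→P gives 7>2]
(B,S,Z): not NE [P2→Q gives 9>6; P3→Y gives 6>3]
(C,P,X): not NE [P3→Z gives 6>5]
(C,P,Y): not NE [P2→S gives 9>1; P3→Z gives 6>4]
(C,P,Z): not NE [P1→B gives 5>3; P2→Q gives 7>2]
(C,Q,X): not NE [P1→A gives 7>2; P2→P gives 9>8]
(C,Q,Y): not NE [P1→B gives 5>1; P2→S gives 9>8; P3→X gives 9>8]
(C,Q,Z): not NE [P3→X gives 9>7]
(C,R,X): not NE [P2→P gives 9>3]
(C,R,Y): not NE [P1→B gives 9>3; P3→X gives 4>1]
(C,R,Z): not NE [P2→Q gives 7>3; P3→X gives 4>1]
(C,S,X): not NE [P1→B gives 3>1; P2→P gives 9>3]
(C,S,Y): not NE [P3→X gives 9>8]
(C,S,Z): not NE [P1→B gives 9>0; P2→Q gives 7>6; P3→X gives 9>0]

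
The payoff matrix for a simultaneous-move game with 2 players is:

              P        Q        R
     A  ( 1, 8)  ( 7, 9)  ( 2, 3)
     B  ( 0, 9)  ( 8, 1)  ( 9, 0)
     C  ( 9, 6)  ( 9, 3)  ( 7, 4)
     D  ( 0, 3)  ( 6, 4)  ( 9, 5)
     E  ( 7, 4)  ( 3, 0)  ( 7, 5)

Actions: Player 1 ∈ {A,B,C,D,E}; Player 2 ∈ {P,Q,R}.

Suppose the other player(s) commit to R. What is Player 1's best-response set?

argmax u_1 = {B,D}

u_1(A vs R) = 2
u_1(B vs R) = 9
u_1(C vs R) = 7
u_1(D vs R) = 9
u_1(E vs R) = 7
max payoff 9 at {B,D}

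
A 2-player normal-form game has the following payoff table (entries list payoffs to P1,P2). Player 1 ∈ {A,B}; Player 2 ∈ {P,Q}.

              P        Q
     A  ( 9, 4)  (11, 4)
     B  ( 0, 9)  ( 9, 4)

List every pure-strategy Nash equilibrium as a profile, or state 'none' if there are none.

(A,P): NE
(A,Q): NE
(B,P): not NE [P1→A gives 9>0]
(B,Q): not NE [P1→A gives 11>9; P2→P gives 9>4]

NE set: (A,P), (A,Q)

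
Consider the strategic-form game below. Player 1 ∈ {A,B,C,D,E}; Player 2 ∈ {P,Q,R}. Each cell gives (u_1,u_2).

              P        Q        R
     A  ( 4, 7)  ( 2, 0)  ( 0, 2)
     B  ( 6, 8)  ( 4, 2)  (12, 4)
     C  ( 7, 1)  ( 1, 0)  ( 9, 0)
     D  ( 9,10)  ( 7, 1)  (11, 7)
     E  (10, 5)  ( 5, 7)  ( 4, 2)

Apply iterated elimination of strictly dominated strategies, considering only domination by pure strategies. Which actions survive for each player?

P1 drop A (B beats it: P:6>4 Q:4>2 R:12>0)
P1 drop C (D beats it: P:9>7 Q:7>1 R:11>9)
P2 drop R (P beats it: B:8>4 D:10>7 E:5>2)
P1 drop B (D beats it: P:9>6 Q:7>4)
P1→{D,E} P2→{P,Q}

Survivors P1:{D,E} P2:{P,Q}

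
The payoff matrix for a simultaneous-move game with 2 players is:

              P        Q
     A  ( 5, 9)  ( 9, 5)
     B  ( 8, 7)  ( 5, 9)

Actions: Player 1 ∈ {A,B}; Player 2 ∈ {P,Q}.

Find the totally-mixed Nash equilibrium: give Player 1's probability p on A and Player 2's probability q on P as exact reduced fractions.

P1 indiff ⇒ q·5+(1-q)·9 = q·8+(1-q)·5 ⇒ q(-3) = (1-q)(-4) ⇒ q = 4/7
P2 indiff ⇒ p·9+(1-p)·7 = p·5+(1-p)·9 ⇒ p(4) = (1-p)(2) ⇒ p = 1/3

P1 mixes 1/3 on A; P2 mixes 4/7 on P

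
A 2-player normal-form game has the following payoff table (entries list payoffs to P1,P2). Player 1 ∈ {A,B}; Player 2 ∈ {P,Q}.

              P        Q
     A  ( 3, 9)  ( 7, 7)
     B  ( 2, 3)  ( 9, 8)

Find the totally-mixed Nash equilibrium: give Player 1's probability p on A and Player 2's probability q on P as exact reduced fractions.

(p,q) = (5/7, 2/3)

P1 indiff ⇒ q·3+(1-q)·7 = q·2+(1-q)·9 ⇒ q(1) = (1-q)(2) ⇒ q = 2/3
P2 indiff ⇒ p·9+(1-p)·3 = p·7+(1-p)·8 ⇒ p(2) = (1-p)(5) ⇒ p = 5/7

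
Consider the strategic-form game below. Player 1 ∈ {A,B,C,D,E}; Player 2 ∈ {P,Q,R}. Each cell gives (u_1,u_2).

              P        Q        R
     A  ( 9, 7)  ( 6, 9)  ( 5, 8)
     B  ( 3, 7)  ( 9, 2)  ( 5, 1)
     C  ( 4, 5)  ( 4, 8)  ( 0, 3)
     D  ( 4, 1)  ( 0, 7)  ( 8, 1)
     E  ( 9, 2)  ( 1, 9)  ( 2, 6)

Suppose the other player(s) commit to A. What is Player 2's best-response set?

u_2(P vs A) = 7
u_2(Q vs A) = 9
u_2(R vs A) = 8
max payoff 9 at {Q}

P2 best: {Q}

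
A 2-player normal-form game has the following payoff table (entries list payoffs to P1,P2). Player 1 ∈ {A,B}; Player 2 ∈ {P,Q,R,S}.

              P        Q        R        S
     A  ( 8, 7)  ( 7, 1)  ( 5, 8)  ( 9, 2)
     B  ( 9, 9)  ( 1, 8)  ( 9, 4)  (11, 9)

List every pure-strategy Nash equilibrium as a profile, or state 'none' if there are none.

(A,P): not NE [P1→B gives 9>8; P2→R gives 8>7]
(A,Q): not NE [P2→R gives 8>1]
(A,R): not NE [P1→B gives 9>5]
(A,S): not NE [P1→B gives 11>9; P2→R gives 8>2]
(B,P): NE
(B,Q): not NE [P1→A gives 7>1; P2→S gives 9>8]
(B,R): not NE [P2→S gives 9>4]
(B,S): NE

PSNE = {(B,P), (B,S)}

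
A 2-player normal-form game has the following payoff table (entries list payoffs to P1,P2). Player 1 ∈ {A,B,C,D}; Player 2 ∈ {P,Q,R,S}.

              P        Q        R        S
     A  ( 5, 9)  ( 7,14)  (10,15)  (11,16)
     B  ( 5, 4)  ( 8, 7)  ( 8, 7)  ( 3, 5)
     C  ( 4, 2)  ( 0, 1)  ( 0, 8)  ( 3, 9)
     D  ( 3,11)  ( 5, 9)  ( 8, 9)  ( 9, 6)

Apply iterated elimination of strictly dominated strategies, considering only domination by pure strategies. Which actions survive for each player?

P1 drop C (A beats it: P:5>4 Q:7>0 R:10>0 S:11>3)
P1 drop D (A beats it: P:5>3 Q:7>5 R:10>8 S:11>9)
P2 drop P (Q beats it: A:14>9 B:7>4)
P1→{A,B} P2→{Q,R,S}

Remaining: P1:{A,B} P2:{Q,R,S}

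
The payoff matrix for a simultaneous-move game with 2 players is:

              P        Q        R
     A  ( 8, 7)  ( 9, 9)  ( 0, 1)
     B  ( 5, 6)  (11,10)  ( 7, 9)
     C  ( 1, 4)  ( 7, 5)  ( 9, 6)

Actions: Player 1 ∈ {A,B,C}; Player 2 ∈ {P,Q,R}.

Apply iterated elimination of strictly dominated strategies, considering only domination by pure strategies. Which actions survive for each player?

IESDS → P1:{B,C} P2:{Q,R}

P2 drop P (Q beats it: A:9>7 B:10>6 C:5>4)
P1 drop A (B beats it: Q:11>9 R:7>0)
P1→{B,C} P2→{Q,R}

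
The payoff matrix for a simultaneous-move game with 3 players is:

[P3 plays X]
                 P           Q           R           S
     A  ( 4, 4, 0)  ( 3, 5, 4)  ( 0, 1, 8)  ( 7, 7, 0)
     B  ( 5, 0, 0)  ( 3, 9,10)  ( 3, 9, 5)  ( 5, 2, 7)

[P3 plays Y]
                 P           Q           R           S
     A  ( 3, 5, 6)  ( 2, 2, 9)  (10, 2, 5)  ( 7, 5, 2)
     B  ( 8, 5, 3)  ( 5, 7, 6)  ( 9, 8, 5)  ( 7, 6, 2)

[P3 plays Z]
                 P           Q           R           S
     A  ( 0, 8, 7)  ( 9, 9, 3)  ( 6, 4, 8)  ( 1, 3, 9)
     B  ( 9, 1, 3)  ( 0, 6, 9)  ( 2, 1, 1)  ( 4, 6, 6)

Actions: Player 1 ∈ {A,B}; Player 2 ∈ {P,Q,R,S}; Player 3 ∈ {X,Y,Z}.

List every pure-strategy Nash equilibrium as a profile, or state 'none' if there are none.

NE set: (B,Q,X), (B,R,X)

(A,P,X): not NE [P1→B gives 5>4; P2→S gives 7>4; P3→Z gives 7>0]
(A,P,Y): not NE [P1→B gives 8>3; P3→Z gives 7>6]
(A,P,Z): not NE [P1→B gives 9>0; P2→Q gives 9>8]
(A,Q,X): not NE [P2→S gives 7>5; P3→Y gives 9>4]
(A,Q,Y): not NE [P1→B gives 5>2; P2→S gives 5>2]
(A,Q,Z): not NE [P3→Y gives 9>3]
(A,R,X): not NE [P1→B gives 3>0; P2→S gives 7>1]
(A,R,Y): not NE [P2→S gives 5>2; P3→Z gives 8>5]
(A,R,Z): not NE [P2→Q gives 9>4]
(A,S,X): not NE [P3→Z gives 9>0]
(A,S,Y): not NE [P3→Z gives 9>2]
(A,S,Z): not NE [P1→B gives 4>1; P2→Q gives 9>3]
(B,P,X): not NE [P2→R gives 9>0; P3→Z gives 3>0]
(B,P,Y): not NE [P2→R gives 8>5]
(B,P,Z): not NE [P2→S gives 6>1]
(B,Q,X): NE
(B,Q,Y): not NE [P2→R gives 8>7; P3→X gives 10>6]
(B,Q,Z): not NE [P1→A gives 9>0; P3→X gives 10>9]
(B,R,X): NE
(B,R,Y): not NE [P1→A gives 10>9]
(B,R,Z): not NE [P1→A gives 6>2; P2→S gives 6>1; P3→Y gives 5>1]
(B,S,X): not NE [P1→A gives 7>5; P2→R gives 9>2]
(B,S,Y): not NE [P2→R gives 8>6; P3→X gives 7>2]
(B,S,Z): not NE [P3→X gives 7>6]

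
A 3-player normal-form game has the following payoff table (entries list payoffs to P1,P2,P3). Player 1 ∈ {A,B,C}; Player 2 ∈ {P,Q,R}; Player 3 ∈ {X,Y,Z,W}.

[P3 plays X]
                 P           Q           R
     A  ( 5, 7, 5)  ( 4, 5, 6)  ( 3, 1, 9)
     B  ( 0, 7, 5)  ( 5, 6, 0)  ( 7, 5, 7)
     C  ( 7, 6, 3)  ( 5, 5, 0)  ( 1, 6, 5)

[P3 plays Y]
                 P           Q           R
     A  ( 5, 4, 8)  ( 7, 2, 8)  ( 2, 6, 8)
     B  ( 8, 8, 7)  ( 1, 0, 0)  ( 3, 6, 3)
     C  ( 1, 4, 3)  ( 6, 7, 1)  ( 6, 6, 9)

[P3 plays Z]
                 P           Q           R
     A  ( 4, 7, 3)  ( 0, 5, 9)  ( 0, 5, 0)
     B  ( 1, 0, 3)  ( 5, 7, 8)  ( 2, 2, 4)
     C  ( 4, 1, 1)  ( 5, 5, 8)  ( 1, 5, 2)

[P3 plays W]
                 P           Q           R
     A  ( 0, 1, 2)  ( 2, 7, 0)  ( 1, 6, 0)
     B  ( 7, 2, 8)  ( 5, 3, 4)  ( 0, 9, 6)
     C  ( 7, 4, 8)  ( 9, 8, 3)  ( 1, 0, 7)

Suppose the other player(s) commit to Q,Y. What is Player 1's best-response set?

P1 best: {A}

u_1(A vs Q,Y) = 7
u_1(B vs Q,Y) = 1
u_1(C vs Q,Y) = 6
max payoff 7 at {A}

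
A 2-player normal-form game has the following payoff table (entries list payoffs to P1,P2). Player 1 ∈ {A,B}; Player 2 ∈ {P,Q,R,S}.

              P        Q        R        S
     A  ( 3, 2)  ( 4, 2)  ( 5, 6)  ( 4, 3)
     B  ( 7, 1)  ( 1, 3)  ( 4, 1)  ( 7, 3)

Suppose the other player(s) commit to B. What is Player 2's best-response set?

u_2(P vs B) = 1
u_2(Q vs B) = 3
u_2(R vs B) = 1
u_2(S vs B) = 3
max payoff 3 at {Q,S}

BR_2 = {Q,S}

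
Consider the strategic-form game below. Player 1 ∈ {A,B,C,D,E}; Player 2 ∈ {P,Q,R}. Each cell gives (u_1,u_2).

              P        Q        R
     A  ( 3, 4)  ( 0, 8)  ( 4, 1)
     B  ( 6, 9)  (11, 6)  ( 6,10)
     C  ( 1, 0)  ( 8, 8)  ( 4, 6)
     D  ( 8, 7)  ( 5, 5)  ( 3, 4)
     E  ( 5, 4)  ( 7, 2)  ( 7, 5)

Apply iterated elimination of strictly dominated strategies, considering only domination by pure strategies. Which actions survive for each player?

P1 drop A (B beats it: P:6>3 Q:11>0 R:6>4)
P1 drop C (B beats it: P:6>1 Q:11>8 R:6>4)
P2 drop Q (P beats it: B:9>6 D:7>5 E:4>2)
P1→{B,D,E} P2→{P,R}

Survivors P1:{B,D,E} P2:{P,R}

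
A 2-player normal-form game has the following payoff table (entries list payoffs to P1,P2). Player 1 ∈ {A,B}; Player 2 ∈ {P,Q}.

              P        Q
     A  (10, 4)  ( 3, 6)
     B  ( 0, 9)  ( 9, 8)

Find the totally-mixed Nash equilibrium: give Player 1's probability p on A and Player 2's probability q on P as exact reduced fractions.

(p,q) = (1/3, 3/8)

P1 indiff ⇒ q·10+(1-q)·3 = q·0+(1-q)·9 ⇒ q(10) = (1-q)(6) ⇒ q = 3/8
P2 indiff ⇒ p·4+(1-p)·9 = p·6+(1-p)·8 ⇒ p(-2) = (1-p)(-1) ⇒ p = 1/3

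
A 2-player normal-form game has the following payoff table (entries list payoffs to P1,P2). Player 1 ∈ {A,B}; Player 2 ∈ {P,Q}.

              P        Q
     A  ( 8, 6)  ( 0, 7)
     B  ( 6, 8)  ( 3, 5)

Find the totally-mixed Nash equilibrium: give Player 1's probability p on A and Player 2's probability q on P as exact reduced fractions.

P1 indiff ⇒ q·8+(1-q)·0 = q·6+(1-q)·3 ⇒ q(2) = (1-q)(3) ⇒ q = 3/5
P2 indiff ⇒ p·6+(1-p)·8 = p·7+(1-p)·5 ⇒ p(-1) = (1-p)(-3) ⇒ p = 3/4

p=3/4, q=3/5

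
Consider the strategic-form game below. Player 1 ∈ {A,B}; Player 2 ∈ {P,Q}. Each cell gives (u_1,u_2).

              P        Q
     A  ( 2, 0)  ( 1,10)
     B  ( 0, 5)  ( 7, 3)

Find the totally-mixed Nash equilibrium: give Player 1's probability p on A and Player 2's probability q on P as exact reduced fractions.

p=1/6, q=3/4

P1 indiff ⇒ q·2+(1-q)·1 = q·0+(1-q)·7 ⇒ q(2) = (1-q)(6) ⇒ q = 3/4
P2 indiff ⇒ p·0+(1-p)·5 = p·10+(1-p)·3 ⇒ p(-10) = (1-p)(-2) ⇒ p = 1/6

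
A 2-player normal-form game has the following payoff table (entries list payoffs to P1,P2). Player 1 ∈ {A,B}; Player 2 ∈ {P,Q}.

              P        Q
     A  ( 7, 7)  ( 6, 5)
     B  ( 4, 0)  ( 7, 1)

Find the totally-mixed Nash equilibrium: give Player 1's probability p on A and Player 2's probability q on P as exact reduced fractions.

P1 mixes 1/3 on A; P2 mixes 1/4 on P

P1 indiff ⇒ q·7+(1-q)·6 = q·4+(1-q)·7 ⇒ q(3) = (1-q)(1) ⇒ q = 1/4
P2 indiff ⇒ p·7+(1-p)·0 = p·5+(1-p)·1 ⇒ p(2) = (1-p)(1) ⇒ p = 1/3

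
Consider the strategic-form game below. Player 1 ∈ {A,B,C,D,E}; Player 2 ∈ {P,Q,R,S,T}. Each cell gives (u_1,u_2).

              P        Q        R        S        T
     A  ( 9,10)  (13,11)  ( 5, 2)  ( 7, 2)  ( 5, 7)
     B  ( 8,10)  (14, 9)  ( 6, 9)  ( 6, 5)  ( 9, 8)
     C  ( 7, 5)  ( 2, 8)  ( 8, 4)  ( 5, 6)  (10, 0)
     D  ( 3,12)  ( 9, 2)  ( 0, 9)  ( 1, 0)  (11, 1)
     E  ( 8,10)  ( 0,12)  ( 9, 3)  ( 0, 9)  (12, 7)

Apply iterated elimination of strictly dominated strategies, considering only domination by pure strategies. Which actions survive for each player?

IESDS → P1:{A,B} P2:{P,Q}

P2 drop R (P beats it: A:10>2 B:10>9 C:5>4 D:12>9 E:10>3)
P2 drop S (Q beats it: A:11>2 B:9>5 C:8>6 D:2>0 E:12>9)
P2 drop T (P beats it: A:10>7 B:10>8 C:5>0 D:12>1 E:10>7)
P1 drop C (A beats it: P:9>7 Q:13>2)
P1 drop D (A beats it: P:9>3 Q:13>9)
P1 drop E (A beats it: P:9>8 Q:13>0)
P1→{A,B} P2→{P,Q}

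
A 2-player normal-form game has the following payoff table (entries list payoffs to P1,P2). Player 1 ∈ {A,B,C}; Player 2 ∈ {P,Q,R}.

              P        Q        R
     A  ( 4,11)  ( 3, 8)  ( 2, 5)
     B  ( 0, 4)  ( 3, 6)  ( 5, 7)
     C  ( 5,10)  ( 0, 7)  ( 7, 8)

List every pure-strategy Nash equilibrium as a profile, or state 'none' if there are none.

(A,P): not NE [P1→C gives 5>4]
(A,Q): not NE [P2→P gives 11>8]
(A,R): not NE [P1→C gives 7>2; P2→P gives 11>5]
(B,P): not NE [P1→C gives 5>0; P2→R gives 7>4]
(B,Q): not NE [P2→R gives 7>6]
(B,R): not NE [P1→C gives 7>5]
(C,P): NE
(C,Q): not NE [P1→B gives 3>0; P2→P gives 10>7]
(C,R): not NE [P2→P gives 10>8]

Nash profiles: (C,P)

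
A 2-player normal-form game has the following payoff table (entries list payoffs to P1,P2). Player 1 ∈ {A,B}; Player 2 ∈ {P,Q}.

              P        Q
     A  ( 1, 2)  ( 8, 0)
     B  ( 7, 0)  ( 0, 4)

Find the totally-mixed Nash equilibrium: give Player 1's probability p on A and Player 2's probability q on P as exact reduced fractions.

P1 indiff ⇒ q·1+(1-q)·8 = q·7+(1-q)·0 ⇒ q(-6) = (1-q)(-8) ⇒ q = 4/7
P2 indiff ⇒ p·2+(1-p)·0 = p·0+(1-p)·4 ⇒ p(2) = (1-p)(4) ⇒ p = 2/3

P1 mixes 2/3 on A; P2 mixes 4/7 on P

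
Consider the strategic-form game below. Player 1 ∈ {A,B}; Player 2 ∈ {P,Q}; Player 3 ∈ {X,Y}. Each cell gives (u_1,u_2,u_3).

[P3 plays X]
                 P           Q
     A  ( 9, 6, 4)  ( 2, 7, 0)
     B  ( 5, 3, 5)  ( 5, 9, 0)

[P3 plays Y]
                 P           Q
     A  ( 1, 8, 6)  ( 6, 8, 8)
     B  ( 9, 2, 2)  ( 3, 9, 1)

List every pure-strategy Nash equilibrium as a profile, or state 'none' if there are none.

NE set: (A,Q,Y)

(A,P,X): not NE [P2→Q gives 7>6; P3→Y gives 6>4]
(A,P,Y): not NE [P1→B gives 9>1]
(A,Q,X): not NE [P1→B gives 5>2; P3→Y gives 8>0]
(A,Q,Y): NE
(B,P,X): not NE [P1→A gives 9>5; P2→Q gives 9>3]
(B,P,Y): not NE [P2→Q gives 9>2; P3→X gives 5>2]
(B,Q,X): not NE [P3→Y gives 1>0]
(B,Q,Y): not NE [P1→A gives 6>3]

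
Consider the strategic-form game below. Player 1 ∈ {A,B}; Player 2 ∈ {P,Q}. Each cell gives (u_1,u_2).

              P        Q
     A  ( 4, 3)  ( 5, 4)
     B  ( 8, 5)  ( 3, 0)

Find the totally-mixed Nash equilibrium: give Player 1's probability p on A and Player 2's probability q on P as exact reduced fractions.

(p,q) = (5/6, 1/3)

P1 indiff ⇒ q·4+(1-q)·5 = q·8+(1-q)·3 ⇒ q(-4) = (1-q)(-2) ⇒ q = 1/3
P2 indiff ⇒ p·3+(1-p)·5 = p·4+(1-p)·0 ⇒ p(-1) = (1-p)(-5) ⇒ p = 5/6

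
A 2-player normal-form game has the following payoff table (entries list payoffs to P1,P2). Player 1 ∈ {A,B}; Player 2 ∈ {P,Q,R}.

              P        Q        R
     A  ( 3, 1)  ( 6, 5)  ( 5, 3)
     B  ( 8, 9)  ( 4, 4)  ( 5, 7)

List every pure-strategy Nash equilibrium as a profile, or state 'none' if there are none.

(A,P): not NE [P1→B gives 8>3; P2→Q gives 5>1]
(A,Q): NE
(A,R): not NE [P2→Q gives 5>3]
(B,P): NE
(B,Q): not NE [P1→A gives 6>4; P2→P gives 9>4]
(B,R): not NE [P2→P gives 9>7]

PSNE = {(A,Q), (B,P)}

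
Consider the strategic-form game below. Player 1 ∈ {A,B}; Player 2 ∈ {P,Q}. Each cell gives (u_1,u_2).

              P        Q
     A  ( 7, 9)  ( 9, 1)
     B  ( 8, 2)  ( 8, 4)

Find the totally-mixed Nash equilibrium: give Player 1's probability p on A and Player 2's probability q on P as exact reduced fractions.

(p,q) = (1/5, 1/2)

P1 indiff ⇒ q·7+(1-q)·9 = q·8+(1-q)·8 ⇒ q(-1) = (1-q)(-1) ⇒ q = 1/2
P2 indiff ⇒ p·9+(1-p)·2 = p·1+(1-p)·4 ⇒ p(8) = (1-p)(2) ⇒ p = 1/5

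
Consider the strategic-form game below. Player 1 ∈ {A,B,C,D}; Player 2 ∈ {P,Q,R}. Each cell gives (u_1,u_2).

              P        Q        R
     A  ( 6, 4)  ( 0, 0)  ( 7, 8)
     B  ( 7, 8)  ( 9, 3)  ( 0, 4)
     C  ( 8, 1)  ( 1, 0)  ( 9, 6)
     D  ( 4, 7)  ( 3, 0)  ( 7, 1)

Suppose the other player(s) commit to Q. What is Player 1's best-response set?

argmax u_1 = {B}

u_1(A vs Q) = 0
u_1(B vs Q) = 9
u_1(C vs Q) = 1
u_1(D vs Q) = 3
max payoff 9 at {B}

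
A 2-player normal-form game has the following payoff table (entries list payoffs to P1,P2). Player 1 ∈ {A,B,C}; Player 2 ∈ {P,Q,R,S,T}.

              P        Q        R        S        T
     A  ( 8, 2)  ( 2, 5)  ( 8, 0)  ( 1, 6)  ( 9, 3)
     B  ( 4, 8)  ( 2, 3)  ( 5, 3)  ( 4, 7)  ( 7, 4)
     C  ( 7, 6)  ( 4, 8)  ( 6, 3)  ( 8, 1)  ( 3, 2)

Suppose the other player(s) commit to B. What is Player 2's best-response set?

u_2(P vs B) = 8
u_2(Q vs B) = 3
u_2(R vs B) = 3
u_2(S vs B) = 7
u_2(T vs B) = 4
max payoff 8 at {P}

BR_2 = {P}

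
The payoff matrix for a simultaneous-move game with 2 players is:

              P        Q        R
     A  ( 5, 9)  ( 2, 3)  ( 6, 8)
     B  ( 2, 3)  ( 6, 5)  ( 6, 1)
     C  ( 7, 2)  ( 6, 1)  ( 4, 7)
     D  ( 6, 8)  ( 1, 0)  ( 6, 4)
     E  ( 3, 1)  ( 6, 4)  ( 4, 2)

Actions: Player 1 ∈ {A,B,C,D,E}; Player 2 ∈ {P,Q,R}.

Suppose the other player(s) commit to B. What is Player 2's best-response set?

u_2(P vs B) = 3
u_2(Q vs B) = 5
u_2(R vs B) = 1
max payoff 5 at {Q}

P2 best: {Q}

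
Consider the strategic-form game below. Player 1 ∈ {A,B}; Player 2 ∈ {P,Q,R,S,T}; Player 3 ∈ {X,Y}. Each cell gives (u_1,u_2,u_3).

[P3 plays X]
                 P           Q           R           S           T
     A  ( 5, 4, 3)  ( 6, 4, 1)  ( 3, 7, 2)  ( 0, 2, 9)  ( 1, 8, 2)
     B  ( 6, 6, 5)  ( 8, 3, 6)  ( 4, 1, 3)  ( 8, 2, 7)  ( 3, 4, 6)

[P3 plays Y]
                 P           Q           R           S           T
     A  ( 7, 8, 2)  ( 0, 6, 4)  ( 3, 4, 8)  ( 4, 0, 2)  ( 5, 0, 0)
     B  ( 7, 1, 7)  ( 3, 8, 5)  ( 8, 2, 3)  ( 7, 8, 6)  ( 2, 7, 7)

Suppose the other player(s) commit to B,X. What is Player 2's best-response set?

BR_2 = {P}

u_2(P vs B,X) = 6
u_2(Q vs B,X) = 3
u_2(R vs B,X) = 1
u_2(S vs B,X) = 2
u_2(T vs B,X) = 4
max payoff 6 at {P}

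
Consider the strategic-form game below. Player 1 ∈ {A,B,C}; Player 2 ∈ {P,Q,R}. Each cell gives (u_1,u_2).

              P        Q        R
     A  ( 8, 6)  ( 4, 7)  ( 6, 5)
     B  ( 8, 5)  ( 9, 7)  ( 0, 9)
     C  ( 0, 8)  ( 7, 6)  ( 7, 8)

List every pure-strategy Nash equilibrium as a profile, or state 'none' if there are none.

(A,P): not NE [P2→Q gives 7>6]
(A,Q): not NE [P1→B gives 9>4]
(A,R): not NE [P1→C gives 7>6; P2→Q gives 7>5]
(B,P): not NE [P2→R gives 9>5]
(B,Q): not NE [P2→R gives 9>7]
(B,R): not NE [P1→C gives 7>0]
(C,P): not NE [P1→B gives 8>0]
(C,Q): not NE [P1→B gives 9>7; P2→R gives 8>6]
(C,R): NE

PSNE = {(C,R)}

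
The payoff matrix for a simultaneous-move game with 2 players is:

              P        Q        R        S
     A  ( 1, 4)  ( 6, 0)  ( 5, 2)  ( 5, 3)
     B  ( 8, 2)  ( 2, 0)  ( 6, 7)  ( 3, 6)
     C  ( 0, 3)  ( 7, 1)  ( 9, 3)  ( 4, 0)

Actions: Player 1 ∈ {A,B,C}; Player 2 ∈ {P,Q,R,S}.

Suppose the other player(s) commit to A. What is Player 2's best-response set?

u_2(P vs A) = 4
u_2(Q vs A) = 0
u_2(R vs A) = 2
u_2(S vs A) = 3
max payoff 4 at {P}

argmax u_2 = {P}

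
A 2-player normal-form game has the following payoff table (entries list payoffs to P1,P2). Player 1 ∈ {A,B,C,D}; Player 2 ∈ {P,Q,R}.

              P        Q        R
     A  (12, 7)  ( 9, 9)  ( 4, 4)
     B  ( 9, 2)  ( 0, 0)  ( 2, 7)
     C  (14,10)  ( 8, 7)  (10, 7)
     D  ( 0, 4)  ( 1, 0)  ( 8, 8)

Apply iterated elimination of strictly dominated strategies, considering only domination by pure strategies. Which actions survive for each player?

Remaining: P1:{A,C} P2:{P,Q}

P1 drop B (A beats it: P:12>9 Q:9>0 R:4>2)
P1 drop D (C beats it: P:14>0 Q:8>1 R:10>8)
P2 drop R (P beats it: A:7>4 C:10>7)
P1→{A,C} P2→{P,Q}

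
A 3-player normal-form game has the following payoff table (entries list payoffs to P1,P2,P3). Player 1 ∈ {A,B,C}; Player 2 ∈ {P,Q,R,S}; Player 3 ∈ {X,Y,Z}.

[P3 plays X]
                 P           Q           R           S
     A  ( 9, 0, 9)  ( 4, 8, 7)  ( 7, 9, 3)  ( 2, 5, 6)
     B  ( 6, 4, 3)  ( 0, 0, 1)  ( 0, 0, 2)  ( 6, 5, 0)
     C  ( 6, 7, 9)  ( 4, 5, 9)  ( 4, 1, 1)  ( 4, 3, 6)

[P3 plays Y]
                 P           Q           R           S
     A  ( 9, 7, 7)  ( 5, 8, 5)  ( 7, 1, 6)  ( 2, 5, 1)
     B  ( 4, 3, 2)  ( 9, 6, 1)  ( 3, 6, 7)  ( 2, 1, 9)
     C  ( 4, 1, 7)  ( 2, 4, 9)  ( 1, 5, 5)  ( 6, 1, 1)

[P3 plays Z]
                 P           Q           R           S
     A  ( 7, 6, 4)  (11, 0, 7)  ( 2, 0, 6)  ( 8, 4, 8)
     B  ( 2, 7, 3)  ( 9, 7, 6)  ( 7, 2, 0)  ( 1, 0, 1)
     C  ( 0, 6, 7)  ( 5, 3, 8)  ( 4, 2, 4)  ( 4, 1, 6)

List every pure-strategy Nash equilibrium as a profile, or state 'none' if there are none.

No pure NE.

(A,P,X): not NE [P2→R gives 9>0]
(A,P,Y): not NE [P2→Q gives 8>7; P3→X gives 9>7]
(A,P,Z): not NE [P3→X gives 9>4]
(A,Q,X): not NE [P2→R gives 9>8]
(A,Q,Y): not NE [P1→B gives 9>5; P3→Z gives 7>5]
(A,Q,Z): not NE [P2→P gives 6>0]
(A,R,X): not NE [P3→Z gives 6>3]
(A,R,Y): not NE [P2→Q gives 8>1]
(A,R,Z): not NE [P1→B gives 7>2; P2→P gives 6>0]
(A,S,X): not NE [P1→B gives 6>2; P2→R gives 9>5; P3→Z gives 8>6]
(A,S,Y): not NE [P1→C gives 6>2; P2→Q gives 8>5; P3→Z gives 8>1]
(A,S,Z): not NE [P2→P gives 6>4]
(B,P,X): not NE [P1→A gives 9>6; P2→S gives 5>4]
(B,P,Y): not NE [P1→A gives 9>4; P2→R gives 6>3; P3→Z gives 3>2]
(B,P,Z): not NE [P1→A gives 7>2]
(B,Q,X): not NE [P1→C gives 4>0; P2→S gives 5>0; P3→Z gives 6>1]
(B,Q,Y): not NE [P3→Z gives 6>1]
(B,Q,Z): not NE [P1→A gives 11>9]
(B,R,X): not NE [P1→A gives 7>0; P2→S gives 5>0; P3→Y gives 7>2]
(B,R,Y): not NE [P1→A gives 7>3]
(B,R,Z): not NE [P2→Q gives 7>2; P3→Y gives 7>0]
(B,S,X): not NE [P3→Y gives 9>0]
(B,S,Y): not NE [P1→C gives 6>2; P2→R gives 6>1]
(B,S,Z): not NE [P1→A gives 8>1; P2→Q gives 7>0; P3→Y gives 9>1]
(C,P,X): not NE [P1→A gives 9>6]
(C,P,Y): not NE [P1→A gives 9>4; P2→R gives 5>1; P3→X gives 9>7]
(C,P,Z): not NE [P1→A gives 7>0; P3→X gives 9>7]
(C,Q,X): not NE [P2→P gives 7>5]
(C,Q,Y): not NE [P1→B gives 9>2; P2→R gives 5>4]
(C,Q,Z): not NE [P1→A gives 11>5; P2→P gives 6>3; P3→Y gives 9>8]
(C,R,X): not NE [P1→A gives 7>4; P2→P gives 7>1; P3→Y gives 5>1]
(C,R,Y): not NE [P1→A gives 7>1]
(C,R,Z): not NE [P1→B gives 7>4; P2→P gives 6>2; P3→Y gives 5>4]
(C,S,X): not NE [P1→B gives 6>4; P2→P gives 7>3]
(C,S,Y): not NE [P2→R gives 5>1; P3→Z gives 6>1]
(C,S,Z): not NE [P1→A gives 8>4; P2→P gives 6>1]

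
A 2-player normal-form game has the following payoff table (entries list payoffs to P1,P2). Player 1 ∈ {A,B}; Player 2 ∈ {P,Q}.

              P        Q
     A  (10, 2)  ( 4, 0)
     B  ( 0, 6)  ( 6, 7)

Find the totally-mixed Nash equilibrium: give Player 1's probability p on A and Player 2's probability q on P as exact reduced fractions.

p=1/3, q=1/6

P1 indiff ⇒ q·10+(1-q)·4 = q·0+(1-q)·6 ⇒ q(10) = (1-q)(2) ⇒ q = 1/6
P2 indiff ⇒ p·2+(1-p)·6 = p·0+(1-p)·7 ⇒ p(2) = (1-p)(1) ⇒ p = 1/3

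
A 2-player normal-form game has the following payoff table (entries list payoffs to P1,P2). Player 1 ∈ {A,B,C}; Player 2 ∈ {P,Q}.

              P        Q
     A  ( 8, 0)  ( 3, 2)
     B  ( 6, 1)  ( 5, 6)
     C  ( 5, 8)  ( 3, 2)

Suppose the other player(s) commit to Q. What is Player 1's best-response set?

u_1(A vs Q) = 3
u_1(B vs Q) = 5
u_1(C vs Q) = 3
max payoff 5 at {B}

argmax u_1 = {B}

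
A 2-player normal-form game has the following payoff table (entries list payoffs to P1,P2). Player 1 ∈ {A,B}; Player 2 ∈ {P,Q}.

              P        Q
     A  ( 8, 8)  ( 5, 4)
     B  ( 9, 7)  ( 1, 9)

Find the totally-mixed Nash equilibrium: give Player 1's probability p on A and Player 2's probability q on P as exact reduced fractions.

P1 indiff ⇒ q·8+(1-q)·5 = q·9+(1-q)·1 ⇒ q(-1) = (1-q)(-4) ⇒ q = 4/5
P2 indiff ⇒ p·8+(1-p)·7 = p·4+(1-p)·9 ⇒ p(4) = (1-p)(2) ⇒ p = 1/3

P1 mixes 1/3 on A; P2 mixes 4/5 on P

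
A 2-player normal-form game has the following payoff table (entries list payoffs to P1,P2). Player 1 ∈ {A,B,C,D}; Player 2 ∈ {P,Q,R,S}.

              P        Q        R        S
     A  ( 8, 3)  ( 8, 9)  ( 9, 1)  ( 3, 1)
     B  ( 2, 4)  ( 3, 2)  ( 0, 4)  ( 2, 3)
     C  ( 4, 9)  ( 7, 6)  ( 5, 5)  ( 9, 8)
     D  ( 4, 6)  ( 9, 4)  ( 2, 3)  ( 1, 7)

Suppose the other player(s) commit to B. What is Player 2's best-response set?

u_2(P vs B) = 4
u_2(Q vs B) = 2
u_2(R vs B) = 4
u_2(S vs B) = 3
max payoff 4 at {P,R}

P2 best: {P,R}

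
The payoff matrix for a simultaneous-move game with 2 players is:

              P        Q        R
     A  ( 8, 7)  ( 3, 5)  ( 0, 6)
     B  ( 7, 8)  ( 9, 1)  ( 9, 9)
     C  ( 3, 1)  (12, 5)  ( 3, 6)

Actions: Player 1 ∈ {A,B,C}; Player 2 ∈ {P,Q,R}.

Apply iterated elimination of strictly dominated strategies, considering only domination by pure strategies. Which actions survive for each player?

Survivors P1:{A,B} P2:{P,R}

P2 drop Q (R beats it: A:6>5 B:9>1 C:6>5)
P1 drop C (B beats it: P:7>3 R:9>3)
P1→{A,B} P2→{P,R}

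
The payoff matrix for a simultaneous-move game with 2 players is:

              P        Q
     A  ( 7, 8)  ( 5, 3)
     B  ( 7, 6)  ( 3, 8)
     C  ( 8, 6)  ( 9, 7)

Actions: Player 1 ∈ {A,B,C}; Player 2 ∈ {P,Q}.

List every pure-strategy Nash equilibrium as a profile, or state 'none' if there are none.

NE set: (C,Q)

(A,P): not NE [P1→C gives 8>7]
(A,Q): not NE [P1→C gives 9>5; P2→P gives 8>3]
(B,P): not NE [P1→C gives 8>7; P2→Q gives 8>6]
(B,Q): not NE [P1→C gives 9>3]
(C,P): not NE [P2→Q gives 7>6]
(C,Q): NE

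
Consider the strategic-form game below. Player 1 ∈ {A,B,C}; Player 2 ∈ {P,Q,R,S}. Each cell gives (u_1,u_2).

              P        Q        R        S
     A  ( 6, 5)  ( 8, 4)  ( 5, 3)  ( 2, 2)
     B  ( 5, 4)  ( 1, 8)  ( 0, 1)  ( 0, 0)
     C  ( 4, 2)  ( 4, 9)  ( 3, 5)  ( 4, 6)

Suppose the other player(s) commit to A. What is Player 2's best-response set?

BR_2 = {P}

u_2(P vs A) = 5
u_2(Q vs A) = 4
u_2(R vs A) = 3
u_2(S vs A) = 2
max payoff 5 at {P}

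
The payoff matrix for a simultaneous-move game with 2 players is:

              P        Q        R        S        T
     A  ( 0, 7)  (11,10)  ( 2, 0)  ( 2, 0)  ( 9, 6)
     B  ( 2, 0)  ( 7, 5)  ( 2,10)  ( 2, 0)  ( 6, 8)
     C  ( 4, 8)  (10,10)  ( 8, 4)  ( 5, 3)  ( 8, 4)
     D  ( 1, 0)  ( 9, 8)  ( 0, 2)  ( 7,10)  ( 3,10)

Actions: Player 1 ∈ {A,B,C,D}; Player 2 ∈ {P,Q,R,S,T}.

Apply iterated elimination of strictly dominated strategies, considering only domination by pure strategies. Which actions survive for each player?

P1 drop B (C beats it: P:4>2 Q:10>7 R:8>2 S:5>2 T:8>6)
P2 drop P (Q beats it: A:10>7 C:10>8 D:8>0)
P2 drop R (Q beats it: A:10>0 C:10>4 D:8>2)
P1→{A,C,D} P2→{Q,S,T}

Survivors P1:{A,C,D} P2:{Q,S,T}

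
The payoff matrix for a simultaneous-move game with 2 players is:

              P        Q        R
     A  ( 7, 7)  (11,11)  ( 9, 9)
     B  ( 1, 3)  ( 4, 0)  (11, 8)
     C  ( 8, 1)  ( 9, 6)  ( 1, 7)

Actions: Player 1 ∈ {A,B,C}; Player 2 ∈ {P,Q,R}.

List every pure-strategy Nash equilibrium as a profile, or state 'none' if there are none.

(A,P): not NE [P1→C gives 8>7; P2→Q gives 11>7]
(A,Q): NE
(A,R): not NE [P1→B gives 11>9; P2→Q gives 11>9]
(B,P): not NE [P1→C gives 8>1; P2→R gives 8>3]
(B,Q): not NE [P1→A gives 11>4; P2→R gives 8>0]
(B,R): NE
(C,P): not NE [P2→R gives 7>1]
(C,Q): not NE [P1→A gives 11>9; P2→R gives 7>6]
(C,R): not NE [P1→B gives 11>1]

Nash profiles: (A,Q), (B,R)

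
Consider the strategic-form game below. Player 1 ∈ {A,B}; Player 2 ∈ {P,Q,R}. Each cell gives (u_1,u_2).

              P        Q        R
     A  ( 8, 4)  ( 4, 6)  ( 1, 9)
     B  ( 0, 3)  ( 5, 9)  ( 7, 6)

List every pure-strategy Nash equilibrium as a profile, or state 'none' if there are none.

(A,P): not NE [P2→R gives 9>4]
(A,Q): not NE [P1→B gives 5>4; P2→R gives 9>6]
(A,R): not NE [P1→B gives 7>1]
(B,P): not NE [P1→A gives 8>0; P2→Q gives 9>3]
(B,Q): NE
(B,R): not NE [P2→Q gives 9>6]

Nash profiles: (B,Q)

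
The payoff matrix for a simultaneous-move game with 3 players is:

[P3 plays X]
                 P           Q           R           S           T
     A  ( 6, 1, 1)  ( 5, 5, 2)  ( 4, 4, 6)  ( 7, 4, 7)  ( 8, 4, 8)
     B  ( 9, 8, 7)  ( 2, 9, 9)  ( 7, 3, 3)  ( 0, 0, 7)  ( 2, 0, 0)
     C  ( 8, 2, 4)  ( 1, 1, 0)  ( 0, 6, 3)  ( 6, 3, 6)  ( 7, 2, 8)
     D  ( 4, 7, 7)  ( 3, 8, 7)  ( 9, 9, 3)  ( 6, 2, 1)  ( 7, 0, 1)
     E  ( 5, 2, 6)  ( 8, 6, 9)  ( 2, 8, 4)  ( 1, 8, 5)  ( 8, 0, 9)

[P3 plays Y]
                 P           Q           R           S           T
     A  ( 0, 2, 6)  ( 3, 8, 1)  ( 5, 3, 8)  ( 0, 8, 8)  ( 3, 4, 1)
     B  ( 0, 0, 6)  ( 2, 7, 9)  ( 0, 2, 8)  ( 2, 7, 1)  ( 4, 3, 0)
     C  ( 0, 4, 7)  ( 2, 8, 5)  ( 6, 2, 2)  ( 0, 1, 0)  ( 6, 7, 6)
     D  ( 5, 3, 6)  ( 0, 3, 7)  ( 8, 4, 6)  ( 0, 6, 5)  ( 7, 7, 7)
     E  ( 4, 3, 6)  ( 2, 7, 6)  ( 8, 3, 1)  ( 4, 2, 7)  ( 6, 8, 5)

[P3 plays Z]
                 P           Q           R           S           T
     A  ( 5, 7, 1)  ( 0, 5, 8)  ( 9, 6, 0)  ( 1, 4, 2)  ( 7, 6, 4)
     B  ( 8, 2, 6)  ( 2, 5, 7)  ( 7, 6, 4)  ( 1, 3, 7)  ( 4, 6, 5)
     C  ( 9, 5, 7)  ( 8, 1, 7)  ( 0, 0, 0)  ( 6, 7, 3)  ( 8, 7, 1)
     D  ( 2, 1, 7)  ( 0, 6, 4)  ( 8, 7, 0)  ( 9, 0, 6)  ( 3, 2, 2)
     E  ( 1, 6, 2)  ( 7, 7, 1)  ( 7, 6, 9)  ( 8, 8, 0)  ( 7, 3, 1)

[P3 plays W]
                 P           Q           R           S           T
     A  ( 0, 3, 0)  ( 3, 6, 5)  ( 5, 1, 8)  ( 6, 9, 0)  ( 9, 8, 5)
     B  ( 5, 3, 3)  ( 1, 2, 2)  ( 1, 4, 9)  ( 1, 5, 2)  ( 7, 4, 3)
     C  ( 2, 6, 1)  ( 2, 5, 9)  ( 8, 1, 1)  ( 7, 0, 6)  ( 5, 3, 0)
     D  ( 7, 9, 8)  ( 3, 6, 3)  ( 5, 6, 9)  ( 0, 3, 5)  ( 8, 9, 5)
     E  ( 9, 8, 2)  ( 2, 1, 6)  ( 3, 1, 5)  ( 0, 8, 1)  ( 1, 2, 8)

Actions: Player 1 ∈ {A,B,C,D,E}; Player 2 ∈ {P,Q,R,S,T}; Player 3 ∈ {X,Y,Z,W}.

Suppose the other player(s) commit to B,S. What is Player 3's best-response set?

u_3(X vs B,S) = 7
u_3(Y vs B,S) = 1
u_3(Z vs B,S) = 7
u_3(W vs B,S) = 2
max payoff 7 at {X,Z}

argmax u_3 = {X,Z}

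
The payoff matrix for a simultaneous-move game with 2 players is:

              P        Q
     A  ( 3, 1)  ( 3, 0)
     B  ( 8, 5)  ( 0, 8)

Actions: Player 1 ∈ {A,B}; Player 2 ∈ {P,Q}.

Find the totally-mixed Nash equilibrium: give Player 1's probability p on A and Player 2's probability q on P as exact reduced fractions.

P1 indiff ⇒ q·3+(1-q)·3 = q·8+(1-q)·0 ⇒ q(-5) = (1-q)(-3) ⇒ q = 3/8
P2 indiff ⇒ p·1+(1-p)·5 = p·0+(1-p)·8 ⇒ p(1) = (1-p)(3) ⇒ p = 3/4

P1 mixes 3/4 on A; P2 mixes 3/8 on P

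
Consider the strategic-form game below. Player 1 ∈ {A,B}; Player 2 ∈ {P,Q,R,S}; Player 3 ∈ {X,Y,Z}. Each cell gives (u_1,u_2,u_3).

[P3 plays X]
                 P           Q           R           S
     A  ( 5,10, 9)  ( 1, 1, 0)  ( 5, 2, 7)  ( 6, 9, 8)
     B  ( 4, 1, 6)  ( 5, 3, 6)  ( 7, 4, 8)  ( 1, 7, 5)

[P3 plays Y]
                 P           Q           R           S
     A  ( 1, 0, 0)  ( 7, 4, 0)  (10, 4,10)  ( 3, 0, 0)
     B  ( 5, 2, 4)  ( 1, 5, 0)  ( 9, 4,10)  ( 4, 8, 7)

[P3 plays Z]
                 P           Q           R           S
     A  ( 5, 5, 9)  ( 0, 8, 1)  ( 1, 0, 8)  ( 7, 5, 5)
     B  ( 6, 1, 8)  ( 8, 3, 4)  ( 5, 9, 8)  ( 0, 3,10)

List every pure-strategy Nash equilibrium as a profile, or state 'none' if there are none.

PSNE = {(A,P,X), (A,R,Y)}

(A,P,X): NE
(A,P,Y): not NE [P1→B gives 5>1; P2→R gives 4>0; P3→Z gives 9>0]
(A,P,Z): not NE [P1→B gives 6>5; P2→Q gives 8>5]
(A,Q,X): not NE [P1→B gives 5>1; P2→P gives 10>1; P3→Z gives 1>0]
(A,Q,Y): not NE [P3→Z gives 1>0]
(A,Q,Z): not NE [P1→B gives 8>0]
(A,R,X): not NE [P1→B gives 7>5; P2→P gives 10>2; P3→Y gives 10>7]
(A,R,Y): NE
(A,R,Z): not NE [P1→B gives 5>1; P2→Q gives 8>0; P3→Y gives 10>8]
(A,S,X): not NE [P2→P gives 10>9]
(A,S,Y): not NE [P1→B gives 4>3; P2→R gives 4>0; P3→X gives 8>0]
(A,S,Z): not NE [P2→Q gives 8>5; P3→X gives 8>5]
(B,P,X): not NE [P1→A gives 5>4; P2→S gives 7>1; P3→Z gives 8>6]
(B,P,Y): not NE [P2→S gives 8>2; P3→Z gives 8>4]
(B,P,Z): not NE [P2→R gives 9>1]
(B,Q,X): not NE [P2→S gives 7>3]
(B,Q,Y): not NE [P1→A gives 7>1; P2→S gives 8>5; P3→X gives 6>0]
(B,Q,Z): not NE [P2→R gives 9>3; P3→X gives 6>4]
(B,R,X): not NE [P2→S gives 7>4; P3→Y gives 10>8]
(B,R,Y): not NE [P1→A gives 10>9; P2→S gives 8>4]
(B,R,Z): not NE [P3→Y gives 10>8]
(B,S,X): not NE [P1→A gives 6>1; P3→Z gives 10>5]
(B,S,Y): not NE [P3→Z gives 10>7]
(B,S,Z): not NE [P1→A gives 7>0; P2→R gives 9>3]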